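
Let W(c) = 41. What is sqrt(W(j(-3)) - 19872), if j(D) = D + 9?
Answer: I*sqrt(19831) ≈ 140.82*I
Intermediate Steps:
j(D) = 9 + D
sqrt(W(j(-3)) - 19872) = sqrt(41 - 19872) = sqrt(-19831) = I*sqrt(19831)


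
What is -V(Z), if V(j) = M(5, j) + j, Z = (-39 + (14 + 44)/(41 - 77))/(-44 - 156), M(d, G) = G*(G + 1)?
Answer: -5797561/12960000 ≈ -0.44734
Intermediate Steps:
M(d, G) = G*(1 + G)
Z = 731/3600 (Z = (-39 + 58/(-36))/(-200) = (-39 + 58*(-1/36))*(-1/200) = (-39 - 29/18)*(-1/200) = -731/18*(-1/200) = 731/3600 ≈ 0.20306)
V(j) = j + j*(1 + j) (V(j) = j*(1 + j) + j = j + j*(1 + j))
-V(Z) = -731*(2 + 731/3600)/3600 = -731*7931/(3600*3600) = -1*5797561/12960000 = -5797561/12960000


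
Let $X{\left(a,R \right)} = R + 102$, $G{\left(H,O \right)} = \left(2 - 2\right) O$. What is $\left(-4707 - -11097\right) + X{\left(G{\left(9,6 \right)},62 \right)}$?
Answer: $6554$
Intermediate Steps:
$G{\left(H,O \right)} = 0$ ($G{\left(H,O \right)} = 0 O = 0$)
$X{\left(a,R \right)} = 102 + R$
$\left(-4707 - -11097\right) + X{\left(G{\left(9,6 \right)},62 \right)} = \left(-4707 - -11097\right) + \left(102 + 62\right) = \left(-4707 + 11097\right) + 164 = 6390 + 164 = 6554$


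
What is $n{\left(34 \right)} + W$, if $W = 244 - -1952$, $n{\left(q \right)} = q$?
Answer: $2230$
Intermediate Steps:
$W = 2196$ ($W = 244 + 1952 = 2196$)
$n{\left(34 \right)} + W = 34 + 2196 = 2230$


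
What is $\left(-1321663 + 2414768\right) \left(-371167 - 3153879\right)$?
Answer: $-3853245407830$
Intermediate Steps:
$\left(-1321663 + 2414768\right) \left(-371167 - 3153879\right) = 1093105 \left(-3525046\right) = -3853245407830$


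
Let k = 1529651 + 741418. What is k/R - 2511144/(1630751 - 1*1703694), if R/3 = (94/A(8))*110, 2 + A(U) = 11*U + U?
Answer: 55495754529/8023730 ≈ 6916.5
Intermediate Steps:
A(U) = -2 + 12*U (A(U) = -2 + (11*U + U) = -2 + 12*U)
k = 2271069
R = 330 (R = 3*((94/(-2 + 12*8))*110) = 3*((94/(-2 + 96))*110) = 3*((94/94)*110) = 3*((94*(1/94))*110) = 3*(1*110) = 3*110 = 330)
k/R - 2511144/(1630751 - 1*1703694) = 2271069/330 - 2511144/(1630751 - 1*1703694) = 2271069*(1/330) - 2511144/(1630751 - 1703694) = 757023/110 - 2511144/(-72943) = 757023/110 - 2511144*(-1/72943) = 757023/110 + 2511144/72943 = 55495754529/8023730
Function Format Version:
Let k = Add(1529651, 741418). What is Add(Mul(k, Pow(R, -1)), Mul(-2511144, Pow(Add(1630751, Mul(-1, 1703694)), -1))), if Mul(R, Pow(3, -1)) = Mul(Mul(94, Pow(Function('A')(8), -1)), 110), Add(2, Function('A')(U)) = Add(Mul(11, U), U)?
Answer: Rational(55495754529, 8023730) ≈ 6916.5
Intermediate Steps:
Function('A')(U) = Add(-2, Mul(12, U)) (Function('A')(U) = Add(-2, Add(Mul(11, U), U)) = Add(-2, Mul(12, U)))
k = 2271069
R = 330 (R = Mul(3, Mul(Mul(94, Pow(Add(-2, Mul(12, 8)), -1)), 110)) = Mul(3, Mul(Mul(94, Pow(Add(-2, 96), -1)), 110)) = Mul(3, Mul(Mul(94, Pow(94, -1)), 110)) = Mul(3, Mul(Mul(94, Rational(1, 94)), 110)) = Mul(3, Mul(1, 110)) = Mul(3, 110) = 330)
Add(Mul(k, Pow(R, -1)), Mul(-2511144, Pow(Add(1630751, Mul(-1, 1703694)), -1))) = Add(Mul(2271069, Pow(330, -1)), Mul(-2511144, Pow(Add(1630751, Mul(-1, 1703694)), -1))) = Add(Mul(2271069, Rational(1, 330)), Mul(-2511144, Pow(Add(1630751, -1703694), -1))) = Add(Rational(757023, 110), Mul(-2511144, Pow(-72943, -1))) = Add(Rational(757023, 110), Mul(-2511144, Rational(-1, 72943))) = Add(Rational(757023, 110), Rational(2511144, 72943)) = Rational(55495754529, 8023730)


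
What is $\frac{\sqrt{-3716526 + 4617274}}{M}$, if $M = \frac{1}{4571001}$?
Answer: $9142002 \sqrt{225187} \approx 4.3382 \cdot 10^{9}$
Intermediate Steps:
$M = \frac{1}{4571001} \approx 2.1877 \cdot 10^{-7}$
$\frac{\sqrt{-3716526 + 4617274}}{M} = \sqrt{-3716526 + 4617274} \frac{1}{\frac{1}{4571001}} = \sqrt{900748} \cdot 4571001 = 2 \sqrt{225187} \cdot 4571001 = 9142002 \sqrt{225187}$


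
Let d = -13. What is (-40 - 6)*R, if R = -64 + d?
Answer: 3542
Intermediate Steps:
R = -77 (R = -64 - 13 = -77)
(-40 - 6)*R = (-40 - 6)*(-77) = -46*(-77) = 3542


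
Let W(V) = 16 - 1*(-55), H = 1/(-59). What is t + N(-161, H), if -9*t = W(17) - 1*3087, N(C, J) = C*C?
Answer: 236305/9 ≈ 26256.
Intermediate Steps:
H = -1/59 ≈ -0.016949
W(V) = 71 (W(V) = 16 + 55 = 71)
N(C, J) = C²
t = 3016/9 (t = -(71 - 1*3087)/9 = -(71 - 3087)/9 = -⅑*(-3016) = 3016/9 ≈ 335.11)
t + N(-161, H) = 3016/9 + (-161)² = 3016/9 + 25921 = 236305/9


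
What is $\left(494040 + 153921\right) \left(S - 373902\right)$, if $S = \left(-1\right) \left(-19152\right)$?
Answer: $-229864164750$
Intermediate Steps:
$S = 19152$
$\left(494040 + 153921\right) \left(S - 373902\right) = \left(494040 + 153921\right) \left(19152 - 373902\right) = 647961 \left(-354750\right) = -229864164750$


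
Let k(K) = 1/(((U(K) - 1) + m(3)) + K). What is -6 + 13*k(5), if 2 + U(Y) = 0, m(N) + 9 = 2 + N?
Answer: -25/2 ≈ -12.500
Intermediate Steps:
m(N) = -7 + N (m(N) = -9 + (2 + N) = -7 + N)
U(Y) = -2 (U(Y) = -2 + 0 = -2)
k(K) = 1/(-7 + K) (k(K) = 1/(((-2 - 1) + (-7 + 3)) + K) = 1/((-3 - 4) + K) = 1/(-7 + K))
-6 + 13*k(5) = -6 + 13/(-7 + 5) = -6 + 13/(-2) = -6 + 13*(-½) = -6 - 13/2 = -25/2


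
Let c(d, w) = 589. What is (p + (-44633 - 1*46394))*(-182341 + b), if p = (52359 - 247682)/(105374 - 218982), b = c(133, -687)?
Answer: 234941724912867/14201 ≈ 1.6544e+10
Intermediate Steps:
b = 589
p = 195323/113608 (p = -195323/(-113608) = -195323*(-1/113608) = 195323/113608 ≈ 1.7193)
(p + (-44633 - 1*46394))*(-182341 + b) = (195323/113608 + (-44633 - 1*46394))*(-182341 + 589) = (195323/113608 + (-44633 - 46394))*(-181752) = (195323/113608 - 91027)*(-181752) = -10341200093/113608*(-181752) = 234941724912867/14201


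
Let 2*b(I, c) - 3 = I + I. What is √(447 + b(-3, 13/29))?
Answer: 9*√22/2 ≈ 21.107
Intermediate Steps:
b(I, c) = 3/2 + I (b(I, c) = 3/2 + (I + I)/2 = 3/2 + (2*I)/2 = 3/2 + I)
√(447 + b(-3, 13/29)) = √(447 + (3/2 - 3)) = √(447 - 3/2) = √(891/2) = 9*√22/2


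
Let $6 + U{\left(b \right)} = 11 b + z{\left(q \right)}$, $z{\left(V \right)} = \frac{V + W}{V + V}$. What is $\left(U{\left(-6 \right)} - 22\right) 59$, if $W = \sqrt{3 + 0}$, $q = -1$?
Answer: $- \frac{11033}{2} - \frac{59 \sqrt{3}}{2} \approx -5567.6$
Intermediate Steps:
$W = \sqrt{3} \approx 1.732$
$z{\left(V \right)} = \frac{V + \sqrt{3}}{2 V}$ ($z{\left(V \right)} = \frac{V + \sqrt{3}}{V + V} = \frac{V + \sqrt{3}}{2 V}$)
$U{\left(b \right)} = - \frac{11}{2} + 11 b - \frac{\sqrt{3}}{2}$ ($U{\left(b \right)} = -6 + \left(11 b + \frac{-1 + \sqrt{3}}{2 \left(-1\right)}\right) = -6 + \left(11 b + \frac{1}{2} \left(-1\right) \left(-1 + \sqrt{3}\right)\right) = -6 + \left(11 b + \left(\frac{1}{2} - \frac{\sqrt{3}}{2}\right)\right) = -6 + \left(\frac{1}{2} + 11 b - \frac{\sqrt{3}}{2}\right) = - \frac{11}{2} + 11 b - \frac{\sqrt{3}}{2}$)
$\left(U{\left(-6 \right)} - 22\right) 59 = \left(\left(- \frac{11}{2} + 11 \left(-6\right) - \frac{\sqrt{3}}{2}\right) - 22\right) 59 = \left(\left(- \frac{11}{2} - 66 - \frac{\sqrt{3}}{2}\right) - 22\right) 59 = \left(\left(- \frac{143}{2} - \frac{\sqrt{3}}{2}\right) - 22\right) 59 = \left(- \frac{187}{2} - \frac{\sqrt{3}}{2}\right) 59 = - \frac{11033}{2} - \frac{59 \sqrt{3}}{2}$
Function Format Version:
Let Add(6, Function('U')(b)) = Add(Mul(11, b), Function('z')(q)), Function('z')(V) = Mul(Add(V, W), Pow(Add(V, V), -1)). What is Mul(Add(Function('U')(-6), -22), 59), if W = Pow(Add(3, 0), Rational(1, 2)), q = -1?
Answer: Add(Rational(-11033, 2), Mul(Rational(-59, 2), Pow(3, Rational(1, 2)))) ≈ -5567.6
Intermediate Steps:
W = Pow(3, Rational(1, 2)) ≈ 1.7320
Function('z')(V) = Mul(Rational(1, 2), Pow(V, -1), Add(V, Pow(3, Rational(1, 2)))) (Function('z')(V) = Mul(Add(V, Pow(3, Rational(1, 2))), Pow(Add(V, V), -1)) = Mul(Add(V, Pow(3, Rational(1, 2))), Pow(Mul(2, V), -1)) = Mul(Add(V, Pow(3, Rational(1, 2))), Mul(Rational(1, 2), Pow(V, -1))) = Mul(Rational(1, 2), Pow(V, -1), Add(V, Pow(3, Rational(1, 2)))))
Function('U')(b) = Add(Rational(-11, 2), Mul(11, b), Mul(Rational(-1, 2), Pow(3, Rational(1, 2)))) (Function('U')(b) = Add(-6, Add(Mul(11, b), Mul(Rational(1, 2), Pow(-1, -1), Add(-1, Pow(3, Rational(1, 2)))))) = Add(-6, Add(Mul(11, b), Mul(Rational(1, 2), -1, Add(-1, Pow(3, Rational(1, 2)))))) = Add(-6, Add(Mul(11, b), Add(Rational(1, 2), Mul(Rational(-1, 2), Pow(3, Rational(1, 2)))))) = Add(-6, Add(Rational(1, 2), Mul(11, b), Mul(Rational(-1, 2), Pow(3, Rational(1, 2))))) = Add(Rational(-11, 2), Mul(11, b), Mul(Rational(-1, 2), Pow(3, Rational(1, 2)))))
Mul(Add(Function('U')(-6), -22), 59) = Mul(Add(Add(Rational(-11, 2), Mul(11, -6), Mul(Rational(-1, 2), Pow(3, Rational(1, 2)))), -22), 59) = Mul(Add(Add(Rational(-11, 2), -66, Mul(Rational(-1, 2), Pow(3, Rational(1, 2)))), -22), 59) = Mul(Add(Add(Rational(-143, 2), Mul(Rational(-1, 2), Pow(3, Rational(1, 2)))), -22), 59) = Mul(Add(Rational(-187, 2), Mul(Rational(-1, 2), Pow(3, Rational(1, 2)))), 59) = Add(Rational(-11033, 2), Mul(Rational(-59, 2), Pow(3, Rational(1, 2))))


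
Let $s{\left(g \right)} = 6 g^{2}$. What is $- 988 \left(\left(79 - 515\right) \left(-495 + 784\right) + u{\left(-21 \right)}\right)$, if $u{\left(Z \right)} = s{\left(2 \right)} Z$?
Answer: $124989904$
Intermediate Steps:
$u{\left(Z \right)} = 24 Z$ ($u{\left(Z \right)} = 6 \cdot 2^{2} Z = 6 \cdot 4 Z = 24 Z$)
$- 988 \left(\left(79 - 515\right) \left(-495 + 784\right) + u{\left(-21 \right)}\right) = - 988 \left(\left(79 - 515\right) \left(-495 + 784\right) + 24 \left(-21\right)\right) = - 988 \left(\left(-436\right) 289 - 504\right) = - 988 \left(-126004 - 504\right) = \left(-988\right) \left(-126508\right) = 124989904$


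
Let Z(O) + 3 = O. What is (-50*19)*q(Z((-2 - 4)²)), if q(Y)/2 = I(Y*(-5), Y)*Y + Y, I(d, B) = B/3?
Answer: -752400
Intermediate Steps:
Z(O) = -3 + O
I(d, B) = B/3 (I(d, B) = B*(⅓) = B/3)
q(Y) = 2*Y + 2*Y²/3 (q(Y) = 2*((Y/3)*Y + Y) = 2*(Y²/3 + Y) = 2*(Y + Y²/3) = 2*Y + 2*Y²/3)
(-50*19)*q(Z((-2 - 4)²)) = (-50*19)*(2*(-3 + (-2 - 4)²)*(3 + (-3 + (-2 - 4)²))/3) = -1900*(-3 + (-6)²)*(3 + (-3 + (-6)²))/3 = -1900*(-3 + 36)*(3 + (-3 + 36))/3 = -1900*33*(3 + 33)/3 = -1900*33*36/3 = -950*792 = -752400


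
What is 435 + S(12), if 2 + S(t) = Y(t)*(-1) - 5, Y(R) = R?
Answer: 416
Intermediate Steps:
S(t) = -7 - t (S(t) = -2 + (t*(-1) - 5) = -2 + (-t - 5) = -2 + (-5 - t) = -7 - t)
435 + S(12) = 435 + (-7 - 1*12) = 435 + (-7 - 12) = 435 - 19 = 416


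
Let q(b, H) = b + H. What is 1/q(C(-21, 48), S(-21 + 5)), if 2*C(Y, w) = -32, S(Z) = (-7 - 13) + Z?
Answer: -1/52 ≈ -0.019231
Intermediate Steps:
S(Z) = -20 + Z
C(Y, w) = -16 (C(Y, w) = (1/2)*(-32) = -16)
q(b, H) = H + b
1/q(C(-21, 48), S(-21 + 5)) = 1/((-20 + (-21 + 5)) - 16) = 1/((-20 - 16) - 16) = 1/(-36 - 16) = 1/(-52) = -1/52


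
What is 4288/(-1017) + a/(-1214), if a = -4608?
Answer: -259648/617319 ≈ -0.42061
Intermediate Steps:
4288/(-1017) + a/(-1214) = 4288/(-1017) - 4608/(-1214) = 4288*(-1/1017) - 4608*(-1/1214) = -4288/1017 + 2304/607 = -259648/617319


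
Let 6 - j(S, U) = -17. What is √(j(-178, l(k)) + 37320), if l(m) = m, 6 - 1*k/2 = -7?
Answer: √37343 ≈ 193.24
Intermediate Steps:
k = 26 (k = 12 - 2*(-7) = 12 + 14 = 26)
j(S, U) = 23 (j(S, U) = 6 - 1*(-17) = 6 + 17 = 23)
√(j(-178, l(k)) + 37320) = √(23 + 37320) = √37343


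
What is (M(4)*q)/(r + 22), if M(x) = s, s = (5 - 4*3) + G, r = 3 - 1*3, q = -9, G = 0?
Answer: 63/22 ≈ 2.8636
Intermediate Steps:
r = 0 (r = 3 - 3 = 0)
s = -7 (s = (5 - 4*3) + 0 = (5 - 12) + 0 = -7 + 0 = -7)
M(x) = -7
(M(4)*q)/(r + 22) = (-7*(-9))/(0 + 22) = 63/22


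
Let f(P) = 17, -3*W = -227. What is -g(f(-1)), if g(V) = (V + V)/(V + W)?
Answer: -51/139 ≈ -0.36691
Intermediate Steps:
W = 227/3 (W = -⅓*(-227) = 227/3 ≈ 75.667)
g(V) = 2*V/(227/3 + V) (g(V) = (V + V)/(V + 227/3) = (2*V)/(227/3 + V) = 2*V/(227/3 + V))
-g(f(-1)) = -6*17/(227 + 3*17) = -6*17/(227 + 51) = -6*17/278 = -1*51/139 = -51/139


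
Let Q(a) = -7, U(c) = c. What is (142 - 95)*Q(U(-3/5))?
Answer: -329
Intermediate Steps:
(142 - 95)*Q(U(-3/5)) = (142 - 95)*(-7) = 47*(-7) = -329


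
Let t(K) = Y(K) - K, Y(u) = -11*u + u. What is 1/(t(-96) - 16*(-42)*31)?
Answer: 1/21888 ≈ 4.5687e-5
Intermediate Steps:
Y(u) = -10*u
t(K) = -11*K (t(K) = -10*K - K = -11*K)
1/(t(-96) - 16*(-42)*31) = 1/(-11*(-96) - 16*(-42)*31) = 1/(1056 + 672*31) = 1/(1056 + 20832) = 1/21888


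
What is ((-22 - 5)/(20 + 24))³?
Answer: -19683/85184 ≈ -0.23106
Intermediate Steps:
((-22 - 5)/(20 + 24))³ = (-27/44)³ = -19683/85184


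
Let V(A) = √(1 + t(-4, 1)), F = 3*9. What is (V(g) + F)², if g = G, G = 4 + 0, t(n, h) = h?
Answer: (27 + √2)² ≈ 807.37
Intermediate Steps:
F = 27
G = 4
g = 4
V(A) = √2 (V(A) = √(1 + 1) = √2)
(V(g) + F)² = (√2 + 27)² = (27 + √2)²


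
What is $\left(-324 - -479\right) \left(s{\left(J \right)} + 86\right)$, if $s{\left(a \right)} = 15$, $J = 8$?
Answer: $15655$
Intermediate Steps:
$\left(-324 - -479\right) \left(s{\left(J \right)} + 86\right) = \left(-324 - -479\right) \left(15 + 86\right) = \left(-324 + 479\right) 101 = 155 \cdot 101 = 15655$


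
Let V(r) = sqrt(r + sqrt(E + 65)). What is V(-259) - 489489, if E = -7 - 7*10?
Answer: -489489 + sqrt(-259 + 2*I*sqrt(3)) ≈ -4.8949e+5 + 16.094*I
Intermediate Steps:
E = -77 (E = -7 - 70 = -77)
V(r) = sqrt(r + 2*I*sqrt(3)) (V(r) = sqrt(r + sqrt(-77 + 65)) = sqrt(r + sqrt(-12)) = sqrt(r + 2*I*sqrt(3)))
V(-259) - 489489 = sqrt(-259 + 2*I*sqrt(3)) - 489489 = -489489 + sqrt(-259 + 2*I*sqrt(3))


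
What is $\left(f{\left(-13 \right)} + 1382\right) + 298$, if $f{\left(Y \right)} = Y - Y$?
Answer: $1680$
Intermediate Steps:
$f{\left(Y \right)} = 0$
$\left(f{\left(-13 \right)} + 1382\right) + 298 = \left(0 + 1382\right) + 298 = 1382 + 298 = 1680$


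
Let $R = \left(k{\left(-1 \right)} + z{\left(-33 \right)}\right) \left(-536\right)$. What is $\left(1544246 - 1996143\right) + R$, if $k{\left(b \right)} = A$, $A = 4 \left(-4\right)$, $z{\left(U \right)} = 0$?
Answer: $-443321$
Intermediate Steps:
$A = -16$
$k{\left(b \right)} = -16$
$R = 8576$ ($R = \left(-16 + 0\right) \left(-536\right) = \left(-16\right) \left(-536\right) = 8576$)
$\left(1544246 - 1996143\right) + R = \left(1544246 - 1996143\right) + 8576 = -451897 + 8576 = -443321$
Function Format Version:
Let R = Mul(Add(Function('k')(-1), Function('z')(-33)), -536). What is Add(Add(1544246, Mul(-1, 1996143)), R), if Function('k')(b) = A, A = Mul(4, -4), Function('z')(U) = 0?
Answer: -443321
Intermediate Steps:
A = -16
Function('k')(b) = -16
R = 8576 (R = Mul(Add(-16, 0), -536) = Mul(-16, -536) = 8576)
Add(Add(1544246, Mul(-1, 1996143)), R) = Add(Add(1544246, Mul(-1, 1996143)), 8576) = Add(Add(1544246, -1996143), 8576) = Add(-451897, 8576) = -443321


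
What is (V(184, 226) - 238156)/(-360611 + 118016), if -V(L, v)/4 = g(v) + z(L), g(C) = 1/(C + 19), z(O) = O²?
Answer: 91527104/59435775 ≈ 1.5399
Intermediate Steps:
g(C) = 1/(19 + C)
V(L, v) = -4*L² - 4/(19 + v) (V(L, v) = -4*(1/(19 + v) + L²) = -4*(L² + 1/(19 + v)) = -4*L² - 4/(19 + v))
(V(184, 226) - 238156)/(-360611 + 118016) = (4*(-1 + 184²*(-19 - 1*226))/(19 + 226) - 238156)/(-360611 + 118016) = (4*(-1 + 33856*(-19 - 226))/245 - 238156)/(-242595) = (4*(1/245)*(-1 + 33856*(-245)) - 238156)*(-1/242595) = (4*(1/245)*(-1 - 8294720) - 238156)*(-1/242595) = (4*(1/245)*(-8294721) - 238156)*(-1/242595) = (-33178884/245 - 238156)*(-1/242595) = -91527104/245*(-1/242595) = 91527104/59435775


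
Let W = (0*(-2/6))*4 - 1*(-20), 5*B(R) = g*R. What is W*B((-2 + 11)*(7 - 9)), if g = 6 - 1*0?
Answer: -432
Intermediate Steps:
g = 6 (g = 6 + 0 = 6)
B(R) = 6*R/5 (B(R) = (6*R)/5 = 6*R/5)
W = 20 (W = (0*(-2*⅙))*4 + 20 = (0*(-⅓))*4 + 20 = 0*4 + 20 = 0 + 20 = 20)
W*B((-2 + 11)*(7 - 9)) = 20*(6*((-2 + 11)*(7 - 9))/5) = 20*(6*(9*(-2))/5) = 20*((6/5)*(-18)) = 20*(-108/5) = -432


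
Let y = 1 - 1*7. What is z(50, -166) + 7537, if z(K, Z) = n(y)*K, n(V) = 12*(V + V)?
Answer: 337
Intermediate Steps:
y = -6 (y = 1 - 7 = -6)
n(V) = 24*V (n(V) = 12*(2*V) = 24*V)
z(K, Z) = -144*K (z(K, Z) = (24*(-6))*K = -144*K)
z(50, -166) + 7537 = -144*50 + 7537 = -7200 + 7537 = 337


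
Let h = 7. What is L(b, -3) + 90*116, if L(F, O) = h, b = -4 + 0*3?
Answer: 10447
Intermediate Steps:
b = -4 (b = -4 + 0 = -4)
L(F, O) = 7
L(b, -3) + 90*116 = 7 + 90*116 = 7 + 10440 = 10447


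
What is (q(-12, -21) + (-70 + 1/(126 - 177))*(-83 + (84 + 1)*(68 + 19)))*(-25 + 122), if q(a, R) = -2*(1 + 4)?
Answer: -2532831214/51 ≈ -4.9663e+7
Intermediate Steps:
q(a, R) = -10 (q(a, R) = -2*5 = -10)
(q(-12, -21) + (-70 + 1/(126 - 177))*(-83 + (84 + 1)*(68 + 19)))*(-25 + 122) = (-10 + (-70 + 1/(126 - 177))*(-83 + (84 + 1)*(68 + 19)))*(-25 + 122) = (-10 + (-70 + 1/(-51))*(-83 + 85*87))*97 = (-10 + (-70 - 1/51)*(-83 + 7395))*97 = (-10 - 3571/51*7312)*97 = (-10 - 26111152/51)*97 = -26111662/51*97 = -2532831214/51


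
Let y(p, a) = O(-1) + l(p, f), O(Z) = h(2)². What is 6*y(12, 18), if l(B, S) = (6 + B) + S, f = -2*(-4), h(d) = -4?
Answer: 252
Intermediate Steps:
O(Z) = 16 (O(Z) = (-4)² = 16)
f = 8
l(B, S) = 6 + B + S
y(p, a) = 30 + p (y(p, a) = 16 + (6 + p + 8) = 16 + (14 + p) = 30 + p)
6*y(12, 18) = 6*(30 + 12) = 6*42 = 252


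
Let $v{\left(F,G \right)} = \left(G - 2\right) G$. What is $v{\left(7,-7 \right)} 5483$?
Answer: $345429$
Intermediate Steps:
$v{\left(F,G \right)} = G \left(-2 + G\right)$ ($v{\left(F,G \right)} = \left(-2 + G\right) G = G \left(-2 + G\right)$)
$v{\left(7,-7 \right)} 5483 = - 7 \left(-2 - 7\right) 5483 = \left(-7\right) \left(-9\right) 5483 = 63 \cdot 5483 = 345429$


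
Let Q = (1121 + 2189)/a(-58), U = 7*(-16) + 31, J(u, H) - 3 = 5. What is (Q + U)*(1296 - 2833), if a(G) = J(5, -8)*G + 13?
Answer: 61235617/451 ≈ 1.3578e+5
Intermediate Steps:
J(u, H) = 8 (J(u, H) = 3 + 5 = 8)
U = -81 (U = -112 + 31 = -81)
a(G) = 13 + 8*G (a(G) = 8*G + 13 = 13 + 8*G)
Q = -3310/451 (Q = (1121 + 2189)/(13 + 8*(-58)) = 3310/(13 - 464) = 3310/(-451) = 3310*(-1/451) = -3310/451 ≈ -7.3392)
(Q + U)*(1296 - 2833) = (-3310/451 - 81)*(1296 - 2833) = -39841/451*(-1537) = 61235617/451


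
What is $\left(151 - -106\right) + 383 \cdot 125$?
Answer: $48132$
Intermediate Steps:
$\left(151 - -106\right) + 383 \cdot 125 = \left(151 + 106\right) + 47875 = 257 + 47875 = 48132$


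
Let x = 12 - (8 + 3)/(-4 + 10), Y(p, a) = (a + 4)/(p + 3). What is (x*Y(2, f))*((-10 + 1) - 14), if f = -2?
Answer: -1403/15 ≈ -93.533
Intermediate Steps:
Y(p, a) = (4 + a)/(3 + p)
x = 61/6 (x = 12 - 11/6 = 61/6 ≈ 10.167)
(x*Y(2, f))*((-10 + 1) - 14) = (61*((4 - 2)/(3 + 2))/6)*((-10 + 1) - 14) = (61*(2/5)/6)*(-9 - 14) = (61*((1/5)*2)/6)*(-23) = ((61/6)*(2/5))*(-23) = (61/15)*(-23) = -1403/15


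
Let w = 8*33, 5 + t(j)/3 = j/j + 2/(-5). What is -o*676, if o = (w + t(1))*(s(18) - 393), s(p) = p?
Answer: 63577800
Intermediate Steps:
t(j) = -66/5 (t(j) = -15 + 3*(j/j + 2/(-5)) = -15 + 3*(1 + 2*(-⅕)) = -15 + 3*(1 - ⅖) = -15 + 3*(⅗) = -15 + 9/5 = -66/5)
w = 264
o = -94050 (o = (264 - 66/5)*(18 - 393) = (1254/5)*(-375) = -94050)
-o*676 = -(-94050)*676 = -1*(-63577800) = 63577800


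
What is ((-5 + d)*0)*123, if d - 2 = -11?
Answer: 0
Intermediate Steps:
d = -9 (d = 2 - 11 = -9)
((-5 + d)*0)*123 = ((-5 - 9)*0)*123 = -14*0*123 = 0*123 = 0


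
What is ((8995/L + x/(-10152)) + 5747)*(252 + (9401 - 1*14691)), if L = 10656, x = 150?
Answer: -2417145804337/83472 ≈ -2.8958e+7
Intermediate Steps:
((8995/L + x/(-10152)) + 5747)*(252 + (9401 - 1*14691)) = ((8995/10656 + 150/(-10152)) + 5747)*(252 + (9401 - 1*14691)) = ((8995*(1/10656) + 150*(-1/10152)) + 5747)*(252 + (9401 - 14691)) = ((8995/10656 - 25/1692) + 5747)*(252 - 5290) = (138455/166944 + 5747)*(-5038) = (959565623/166944)*(-5038) = -2417145804337/83472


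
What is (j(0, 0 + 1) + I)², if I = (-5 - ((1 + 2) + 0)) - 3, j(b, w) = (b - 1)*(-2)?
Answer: 81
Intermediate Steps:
j(b, w) = 2 - 2*b (j(b, w) = (-1 + b)*(-2) = 2 - 2*b)
I = -11 (I = (-5 - (3 + 0)) - 3 = (-5 - 1*3) - 3 = (-5 - 3) - 3 = -8 - 3 = -11)
(j(0, 0 + 1) + I)² = ((2 - 2*0) - 11)² = ((2 + 0) - 11)² = (2 - 11)² = (-9)² = 81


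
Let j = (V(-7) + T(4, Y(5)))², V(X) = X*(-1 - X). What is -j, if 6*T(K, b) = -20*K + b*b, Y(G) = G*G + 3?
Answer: -51076/9 ≈ -5675.1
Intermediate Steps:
Y(G) = 3 + G² (Y(G) = G² + 3 = 3 + G²)
T(K, b) = -10*K/3 + b²/6 (T(K, b) = (-20*K + b*b)/6 = (-20*K + b²)/6 = (b² - 20*K)/6 = -10*K/3 + b²/6)
j = 51076/9 (j = (-1*(-7)*(1 - 7) + (-10/3*4 + (3 + 5²)²/6))² = (-1*(-7)*(-6) + (-40/3 + (3 + 25)²/6))² = (-42 + (-40/3 + (⅙)*28²))² = (-42 + (-40/3 + (⅙)*784))² = (-42 + (-40/3 + 392/3))² = (-42 + 352/3)² = (226/3)² = 51076/9 ≈ 5675.1)
-j = -1*51076/9 = -51076/9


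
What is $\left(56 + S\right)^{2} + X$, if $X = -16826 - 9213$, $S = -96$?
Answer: $-24439$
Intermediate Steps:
$X = -26039$
$\left(56 + S\right)^{2} + X = \left(56 - 96\right)^{2} - 26039 = \left(-40\right)^{2} - 26039 = 1600 - 26039 = -24439$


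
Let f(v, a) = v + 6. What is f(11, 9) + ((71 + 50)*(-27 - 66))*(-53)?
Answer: 596426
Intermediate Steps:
f(v, a) = 6 + v
f(11, 9) + ((71 + 50)*(-27 - 66))*(-53) = (6 + 11) + ((71 + 50)*(-27 - 66))*(-53) = 17 + (121*(-93))*(-53) = 17 - 11253*(-53) = 17 + 596409 = 596426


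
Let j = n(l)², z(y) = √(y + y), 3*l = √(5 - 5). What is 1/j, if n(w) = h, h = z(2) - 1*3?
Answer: 1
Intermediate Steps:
l = 0 (l = √(5 - 5)/3 = √0/3 = (⅓)*0 = 0)
z(y) = √2*√y (z(y) = √(2*y) = √2*√y)
h = -1 (h = √2*√2 - 1*3 = 2 - 3 = -1)
n(w) = -1
j = 1 (j = (-1)² = 1)
1/j = 1/1 = 1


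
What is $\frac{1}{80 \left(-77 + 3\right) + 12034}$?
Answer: $\frac{1}{6114} \approx 0.00016356$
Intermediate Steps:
$\frac{1}{80 \left(-77 + 3\right) + 12034} = \frac{1}{80 \left(-74\right) + 12034} = \frac{1}{-5920 + 12034} = \frac{1}{6114}$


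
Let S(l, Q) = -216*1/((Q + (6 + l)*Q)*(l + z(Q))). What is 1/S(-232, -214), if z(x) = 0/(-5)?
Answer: 155150/3 ≈ 51717.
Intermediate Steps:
z(x) = 0 (z(x) = 0*(-1/5) = 0)
S(l, Q) = -216/(l*(Q + Q*(6 + l))) (S(l, Q) = -216*1/((Q + (6 + l)*Q)*(l + 0)) = -216*1/(l*(Q + Q*(6 + l))) = -216/(l*(Q + Q*(6 + l))))
1/S(-232, -214) = 1/(-216/(-214*(-232)*(7 - 232))) = 1/(-216*(-1/214)*(-1/232)/(-225)) = 1/(-216*(-1/214)*(-1/232)*(-1/225)) = 1/(3/155150) = 155150/3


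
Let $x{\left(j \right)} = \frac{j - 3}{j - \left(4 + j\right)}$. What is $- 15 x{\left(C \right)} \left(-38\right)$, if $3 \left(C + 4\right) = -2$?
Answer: $\frac{2185}{2} \approx 1092.5$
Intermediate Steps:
$C = - \frac{14}{3}$ ($C = -4 + \frac{1}{3} \left(-2\right) = -4 - \frac{2}{3} = - \frac{14}{3} \approx -4.6667$)
$x{\left(j \right)} = \frac{3}{4} - \frac{j}{4}$ ($x{\left(j \right)} = \frac{-3 + j}{-4} = \left(-3 + j\right) \left(- \frac{1}{4}\right) = \frac{3}{4} - \frac{j}{4}$)
$- 15 x{\left(C \right)} \left(-38\right) = - 15 \left(\frac{3}{4} - - \frac{7}{6}\right) \left(-38\right) = - 15 \left(\frac{3}{4} + \frac{7}{6}\right) \left(-38\right) = \left(-15\right) \frac{23}{12} \left(-38\right) = \left(- \frac{115}{4}\right) \left(-38\right) = \frac{2185}{2}$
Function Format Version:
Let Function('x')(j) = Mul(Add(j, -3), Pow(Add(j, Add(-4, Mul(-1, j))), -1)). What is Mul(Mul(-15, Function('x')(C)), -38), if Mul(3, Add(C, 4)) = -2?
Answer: Rational(2185, 2) ≈ 1092.5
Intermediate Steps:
C = Rational(-14, 3) (C = Add(-4, Mul(Rational(1, 3), -2)) = Add(-4, Rational(-2, 3)) = Rational(-14, 3) ≈ -4.6667)
Function('x')(j) = Add(Rational(3, 4), Mul(Rational(-1, 4), j)) (Function('x')(j) = Mul(Add(-3, j), Pow(-4, -1)) = Mul(Add(-3, j), Rational(-1, 4)) = Add(Rational(3, 4), Mul(Rational(-1, 4), j)))
Mul(Mul(-15, Function('x')(C)), -38) = Mul(Mul(-15, Add(Rational(3, 4), Mul(Rational(-1, 4), Rational(-14, 3)))), -38) = Mul(Mul(-15, Add(Rational(3, 4), Rational(7, 6))), -38) = Mul(Mul(-15, Rational(23, 12)), -38) = Mul(Rational(-115, 4), -38) = Rational(2185, 2)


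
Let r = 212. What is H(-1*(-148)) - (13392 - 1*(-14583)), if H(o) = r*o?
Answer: 3401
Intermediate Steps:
H(o) = 212*o
H(-1*(-148)) - (13392 - 1*(-14583)) = 212*(-1*(-148)) - (13392 - 1*(-14583)) = 212*148 - (13392 + 14583) = 31376 - 1*27975 = 31376 - 27975 = 3401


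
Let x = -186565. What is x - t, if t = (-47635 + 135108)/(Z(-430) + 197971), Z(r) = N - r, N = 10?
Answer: -37016635688/198411 ≈ -1.8657e+5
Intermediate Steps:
Z(r) = 10 - r
t = 87473/198411 (t = (-47635 + 135108)/((10 - 1*(-430)) + 197971) = 87473/((10 + 430) + 197971) = 87473/(440 + 197971) = 87473/198411 ≈ 0.44087)
x - t = -186565 - 1*87473/198411 = -186565 - 87473/198411 = -37016635688/198411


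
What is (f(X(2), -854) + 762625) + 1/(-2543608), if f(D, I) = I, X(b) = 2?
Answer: 1937646809767/2543608 ≈ 7.6177e+5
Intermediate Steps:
(f(X(2), -854) + 762625) + 1/(-2543608) = (-854 + 762625) + 1/(-2543608) = 761771 - 1/2543608 = 1937646809767/2543608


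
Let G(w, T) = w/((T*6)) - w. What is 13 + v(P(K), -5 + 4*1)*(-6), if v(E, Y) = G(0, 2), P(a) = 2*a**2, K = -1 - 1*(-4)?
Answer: 13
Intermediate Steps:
K = 3 (K = -1 + 4 = 3)
G(w, T) = -w + w/(6*T) (G(w, T) = w/((6*T)) - w = w*(1/(6*T)) - w = w/(6*T) - w = -w + w/(6*T))
v(E, Y) = 0 (v(E, Y) = -1*0 + (1/6)*0/2 = 0 + (1/6)*0*(1/2) = 0 + 0 = 0)
13 + v(P(K), -5 + 4*1)*(-6) = 13 + 0*(-6) = 13 + 0 = 13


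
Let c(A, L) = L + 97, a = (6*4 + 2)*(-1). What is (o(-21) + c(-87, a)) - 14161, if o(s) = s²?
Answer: -13649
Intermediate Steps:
a = -26 (a = (24 + 2)*(-1) = 26*(-1) = -26)
c(A, L) = 97 + L
(o(-21) + c(-87, a)) - 14161 = ((-21)² + (97 - 26)) - 14161 = (441 + 71) - 14161 = 512 - 14161 = -13649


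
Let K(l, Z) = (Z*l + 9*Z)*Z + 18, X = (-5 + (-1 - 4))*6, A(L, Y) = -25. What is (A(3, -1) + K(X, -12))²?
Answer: 54037201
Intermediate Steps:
X = -60 (X = (-5 - 5)*6 = -10*6 = -60)
K(l, Z) = 18 + Z*(9*Z + Z*l) (K(l, Z) = (9*Z + Z*l)*Z + 18 = Z*(9*Z + Z*l) + 18 = 18 + Z*(9*Z + Z*l))
(A(3, -1) + K(X, -12))² = (-25 + (18 + 9*(-12)² - 60*(-12)²))² = (-25 + (18 + 9*144 - 60*144))² = (-25 + (18 + 1296 - 8640))² = (-25 - 7326)² = (-7351)² = 54037201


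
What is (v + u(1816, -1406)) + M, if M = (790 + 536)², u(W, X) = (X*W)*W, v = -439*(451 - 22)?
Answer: -4635215591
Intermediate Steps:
v = -188331 (v = -439*429 = -188331)
u(W, X) = X*W² (u(W, X) = (W*X)*W = X*W²)
M = 1758276 (M = 1326² = 1758276)
(v + u(1816, -1406)) + M = (-188331 - 1406*1816²) + 1758276 = (-188331 - 1406*3297856) + 1758276 = (-188331 - 4636785536) + 1758276 = -4636973867 + 1758276 = -4635215591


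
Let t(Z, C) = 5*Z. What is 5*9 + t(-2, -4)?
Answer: 35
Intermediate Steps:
5*9 + t(-2, -4) = 5*9 + 5*(-2) = 45 - 10 = 35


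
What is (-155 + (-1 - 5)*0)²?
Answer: 24025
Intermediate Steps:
(-155 + (-1 - 5)*0)² = (-155 - 6*0)² = (-155 + 0)² = (-155)² = 24025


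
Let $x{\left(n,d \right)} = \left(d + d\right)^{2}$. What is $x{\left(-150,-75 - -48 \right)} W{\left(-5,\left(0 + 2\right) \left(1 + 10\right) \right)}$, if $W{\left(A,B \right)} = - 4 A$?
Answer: $58320$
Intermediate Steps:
$x{\left(n,d \right)} = 4 d^{2}$ ($x{\left(n,d \right)} = \left(2 d\right)^{2} = 4 d^{2}$)
$x{\left(-150,-75 - -48 \right)} W{\left(-5,\left(0 + 2\right) \left(1 + 10\right) \right)} = 4 \left(-75 - -48\right)^{2} \left(\left(-4\right) \left(-5\right)\right) = 4 \left(-75 + 48\right)^{2} \cdot 20 = 4 \left(-27\right)^{2} \cdot 20 = 4 \cdot 729 \cdot 20 = 2916 \cdot 20 = 58320$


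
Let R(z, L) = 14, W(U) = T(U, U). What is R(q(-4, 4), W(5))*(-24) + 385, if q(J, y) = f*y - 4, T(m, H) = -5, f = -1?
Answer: 49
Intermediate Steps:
W(U) = -5
q(J, y) = -4 - y (q(J, y) = -y - 4 = -4 - y)
R(q(-4, 4), W(5))*(-24) + 385 = 14*(-24) + 385 = -336 + 385 = 49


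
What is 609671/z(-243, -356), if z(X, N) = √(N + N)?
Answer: -609671*I*√178/356 ≈ -22848.0*I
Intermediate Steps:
z(X, N) = √2*√N (z(X, N) = √(2*N) = √2*√N)
609671/z(-243, -356) = 609671/((√2*√(-356))) = 609671/((√2*(2*I*√89))) = 609671/((2*I*√178)) = 609671*(-I*√178/356) = -609671*I*√178/356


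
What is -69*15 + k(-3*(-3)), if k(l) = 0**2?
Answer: -1035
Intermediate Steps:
k(l) = 0
-69*15 + k(-3*(-3)) = -69*15 + 0 = -1035 + 0 = -1035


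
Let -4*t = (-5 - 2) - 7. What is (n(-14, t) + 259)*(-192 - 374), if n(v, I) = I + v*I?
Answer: -120841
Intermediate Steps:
t = 7/2 (t = -((-5 - 2) - 7)/4 = -(-7 - 7)/4 = -¼*(-14) = 7/2 ≈ 3.5000)
n(v, I) = I + I*v
(n(-14, t) + 259)*(-192 - 374) = (7*(1 - 14)/2 + 259)*(-192 - 374) = ((7/2)*(-13) + 259)*(-566) = (-91/2 + 259)*(-566) = (427/2)*(-566) = -120841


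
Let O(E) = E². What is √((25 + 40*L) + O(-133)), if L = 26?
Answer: √18754 ≈ 136.95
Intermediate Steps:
√((25 + 40*L) + O(-133)) = √((25 + 40*26) + (-133)²) = √((25 + 1040) + 17689) = √(1065 + 17689) = √18754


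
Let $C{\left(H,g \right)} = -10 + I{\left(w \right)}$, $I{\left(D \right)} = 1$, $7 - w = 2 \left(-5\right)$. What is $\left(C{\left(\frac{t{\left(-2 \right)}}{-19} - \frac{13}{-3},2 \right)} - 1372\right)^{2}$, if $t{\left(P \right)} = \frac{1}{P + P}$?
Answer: $1907161$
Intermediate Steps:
$w = 17$ ($w = 7 - 2 \left(-5\right) = 7 - -10 = 7 + 10 = 17$)
$t{\left(P \right)} = \frac{1}{2 P}$
$C{\left(H,g \right)} = -9$ ($C{\left(H,g \right)} = -10 + 1 = -9$)
$\left(C{\left(\frac{t{\left(-2 \right)}}{-19} - \frac{13}{-3},2 \right)} - 1372\right)^{2} = \left(-9 - 1372\right)^{2} = \left(-1381\right)^{2} = 1907161$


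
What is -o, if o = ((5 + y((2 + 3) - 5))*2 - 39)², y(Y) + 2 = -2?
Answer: -1369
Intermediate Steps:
y(Y) = -4 (y(Y) = -2 - 2 = -4)
o = 1369 (o = ((5 - 4)*2 - 39)² = (1*2 - 39)² = (2 - 39)² = (-37)² = 1369)
-o = -1*1369 = -1369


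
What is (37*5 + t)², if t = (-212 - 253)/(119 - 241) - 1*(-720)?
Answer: 12293265625/14884 ≈ 8.2594e+5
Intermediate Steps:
t = 88305/122 (t = -465/(-122) + 720 = -465*(-1/122) + 720 = 465/122 + 720 = 88305/122 ≈ 723.81)
(37*5 + t)² = (37*5 + 88305/122)² = (185 + 88305/122)² = (110875/122)² = 12293265625/14884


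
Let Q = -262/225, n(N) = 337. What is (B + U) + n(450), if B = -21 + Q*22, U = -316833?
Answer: -71222089/225 ≈ -3.1654e+5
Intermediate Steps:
Q = -262/225 (Q = -262*1/225 = -262/225 ≈ -1.1644)
B = -10489/225 (B = -21 - 262/225*22 = -21 - 5764/225 = -10489/225 ≈ -46.618)
(B + U) + n(450) = (-10489/225 - 316833) + 337 = -71297914/225 + 337 = -71222089/225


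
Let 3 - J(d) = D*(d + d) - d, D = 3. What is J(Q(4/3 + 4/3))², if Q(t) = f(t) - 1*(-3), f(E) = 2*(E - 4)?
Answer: 16/9 ≈ 1.7778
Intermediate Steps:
f(E) = -8 + 2*E (f(E) = 2*(-4 + E) = -8 + 2*E)
Q(t) = -5 + 2*t (Q(t) = (-8 + 2*t) - 1*(-3) = (-8 + 2*t) + 3 = -5 + 2*t)
J(d) = 3 - 5*d (J(d) = 3 - (3*(d + d) - d) = 3 - (3*(2*d) - d) = 3 - (6*d - d) = 3 - 5*d)
J(Q(4/3 + 4/3))² = (3 - 5*(-5 + 2*(4/3 + 4/3)))² = (3 - 5*(-5 + 2*(8/3)))² = (3 - 5*(-5 + 16/3))² = (3 - 5*⅓)² = (3 - 5/3)² = (4/3)² = 16/9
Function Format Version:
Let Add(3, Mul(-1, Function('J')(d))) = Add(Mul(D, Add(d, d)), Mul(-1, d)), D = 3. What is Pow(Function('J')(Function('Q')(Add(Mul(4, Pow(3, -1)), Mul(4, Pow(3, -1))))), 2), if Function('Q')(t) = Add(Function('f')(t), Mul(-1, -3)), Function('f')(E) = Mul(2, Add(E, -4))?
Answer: Rational(16, 9) ≈ 1.7778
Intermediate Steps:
Function('f')(E) = Add(-8, Mul(2, E)) (Function('f')(E) = Mul(2, Add(-4, E)) = Add(-8, Mul(2, E)))
Function('Q')(t) = Add(-5, Mul(2, t)) (Function('Q')(t) = Add(Add(-8, Mul(2, t)), Mul(-1, -3)) = Add(Add(-8, Mul(2, t)), 3) = Add(-5, Mul(2, t)))
Function('J')(d) = Add(3, Mul(-5, d)) (Function('J')(d) = Add(3, Mul(-1, Add(Mul(3, Add(d, d)), Mul(-1, d)))) = Add(3, Mul(-1, Add(Mul(3, Mul(2, d)), Mul(-1, d)))) = Add(3, Mul(-1, Add(Mul(6, d), Mul(-1, d)))) = Add(3, Mul(-1, Mul(5, d))) = Add(3, Mul(-5, d)))
Pow(Function('J')(Function('Q')(Add(Mul(4, Pow(3, -1)), Mul(4, Pow(3, -1))))), 2) = Pow(Add(3, Mul(-5, Add(-5, Mul(2, Add(Mul(4, Pow(3, -1)), Mul(4, Pow(3, -1))))))), 2) = Pow(Add(3, Mul(-5, Add(-5, Mul(2, Add(Mul(4, Rational(1, 3)), Mul(4, Rational(1, 3))))))), 2) = Pow(Add(3, Mul(-5, Add(-5, Mul(2, Add(Rational(4, 3), Rational(4, 3)))))), 2) = Pow(Add(3, Mul(-5, Add(-5, Mul(2, Rational(8, 3))))), 2) = Pow(Add(3, Mul(-5, Add(-5, Rational(16, 3)))), 2) = Pow(Add(3, Mul(-5, Rational(1, 3))), 2) = Pow(Add(3, Rational(-5, 3)), 2) = Pow(Rational(4, 3), 2) = Rational(16, 9)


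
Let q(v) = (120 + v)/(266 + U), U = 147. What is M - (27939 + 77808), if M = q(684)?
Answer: -43672707/413 ≈ -1.0575e+5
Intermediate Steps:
q(v) = 120/413 + v/413 (q(v) = (120 + v)/(266 + 147) = (120 + v)/413 = (120 + v)*(1/413) = 120/413 + v/413)
M = 804/413 (M = 120/413 + (1/413)*684 = 120/413 + 684/413 = 804/413 ≈ 1.9467)
M - (27939 + 77808) = 804/413 - (27939 + 77808) = 804/413 - 1*105747 = 804/413 - 105747 = -43672707/413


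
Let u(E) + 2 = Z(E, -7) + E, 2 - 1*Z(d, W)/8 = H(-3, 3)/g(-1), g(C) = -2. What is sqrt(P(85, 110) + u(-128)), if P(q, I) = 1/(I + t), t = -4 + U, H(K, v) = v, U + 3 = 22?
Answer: I*sqrt(63745)/25 ≈ 10.099*I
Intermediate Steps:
U = 19 (U = -3 + 22 = 19)
t = 15 (t = -4 + 19 = 15)
P(q, I) = 1/(15 + I) (P(q, I) = 1/(I + 15) = 1/(15 + I))
Z(d, W) = 28 (Z(d, W) = 16 - 24/(-2) = 16 - 24*(-1)/2 = 16 - 8*(-3/2) = 16 + 12 = 28)
u(E) = 26 + E (u(E) = -2 + (28 + E) = 26 + E)
sqrt(P(85, 110) + u(-128)) = sqrt(1/(15 + 110) + (26 - 128)) = sqrt(1/125 - 102) = sqrt(-12749/125) = I*sqrt(63745)/25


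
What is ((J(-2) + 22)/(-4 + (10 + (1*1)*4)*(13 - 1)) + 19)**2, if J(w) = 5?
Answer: 9878449/26896 ≈ 367.28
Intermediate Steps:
((J(-2) + 22)/(-4 + (10 + (1*1)*4)*(13 - 1)) + 19)**2 = ((5 + 22)/(-4 + (10 + (1*1)*4)*(13 - 1)) + 19)**2 = (27/(-4 + (10 + 1*4)*12) + 19)**2 = (27/(-4 + (10 + 4)*12) + 19)**2 = (27/(-4 + 14*12) + 19)**2 = (27/(-4 + 168) + 19)**2 = (27/164 + 19)**2 = (3143/164)**2 = 9878449/26896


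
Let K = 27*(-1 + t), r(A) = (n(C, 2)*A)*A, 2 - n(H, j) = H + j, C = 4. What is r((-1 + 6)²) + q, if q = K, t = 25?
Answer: -1852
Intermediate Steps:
n(H, j) = 2 - H - j (n(H, j) = 2 - (H + j) = 2 + (-H - j) = 2 - H - j)
r(A) = -4*A² (r(A) = ((2 - 1*4 - 1*2)*A)*A = ((2 - 4 - 2)*A)*A = (-4*A)*A = -4*A²)
K = 648 (K = 27*(-1 + 25) = 27*24 = 648)
q = 648
r((-1 + 6)²) + q = -4*(-1 + 6)⁴ + 648 = -4*(5²)² + 648 = -4*25² + 648 = -4*625 + 648 = -2500 + 648 = -1852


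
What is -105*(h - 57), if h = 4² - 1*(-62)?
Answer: -2205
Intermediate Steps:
h = 78 (h = 16 + 62 = 78)
-105*(h - 57) = -105*(78 - 57) = -105*21 = -2205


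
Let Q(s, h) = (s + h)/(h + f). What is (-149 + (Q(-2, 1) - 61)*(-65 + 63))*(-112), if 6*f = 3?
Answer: 8624/3 ≈ 2874.7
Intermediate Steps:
f = ½ (f = (⅙)*3 = ½ ≈ 0.50000)
Q(s, h) = (h + s)/(½ + h) (Q(s, h) = (s + h)/(h + ½) = (h + s)/(½ + h))
(-149 + (Q(-2, 1) - 61)*(-65 + 63))*(-112) = (-149 + (2*(1 - 2)/(1 + 2*1) - 61)*(-65 + 63))*(-112) = (-149 + (2*(-1)/(1 + 2) - 61)*(-2))*(-112) = (-149 + (2*(-1)/3 - 61)*(-2))*(-112) = (-149 + (2*(⅓)*(-1) - 61)*(-2))*(-112) = (-149 + (-⅔ - 61)*(-2))*(-112) = (-149 - 185/3*(-2))*(-112) = (-149 + 370/3)*(-112) = -77/3*(-112) = 8624/3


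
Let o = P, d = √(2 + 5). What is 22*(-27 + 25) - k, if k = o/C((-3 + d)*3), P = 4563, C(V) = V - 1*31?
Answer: 114892/1537 + 13689*√7/1537 ≈ 98.315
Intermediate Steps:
d = √7 ≈ 2.6458
C(V) = -31 + V (C(V) = V - 31 = -31 + V)
o = 4563
k = 4563/(-40 + 3*√7) (k = 4563/(-31 + (-3 + √7)*3) = 4563/(-31 + (-9 + 3*√7)) = 4563/(-40 + 3*√7) ≈ -142.31)
22*(-27 + 25) - k = 22*(-27 + 25) - (-182520/1537 - 13689*√7/1537) = 22*(-2) + (182520/1537 + 13689*√7/1537) = -44 + (182520/1537 + 13689*√7/1537) = 114892/1537 + 13689*√7/1537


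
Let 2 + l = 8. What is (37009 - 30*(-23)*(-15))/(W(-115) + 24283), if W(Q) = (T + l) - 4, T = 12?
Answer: 26659/24297 ≈ 1.0972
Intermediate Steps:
l = 6 (l = -2 + 8 = 6)
W(Q) = 14 (W(Q) = (12 + 6) - 4 = 18 - 4 = 14)
(37009 - 30*(-23)*(-15))/(W(-115) + 24283) = (37009 - 30*(-23)*(-15))/(14 + 24283) = (37009 + 690*(-15))/24297 = (37009 - 10350)*(1/24297) = 26659*(1/24297) = 26659/24297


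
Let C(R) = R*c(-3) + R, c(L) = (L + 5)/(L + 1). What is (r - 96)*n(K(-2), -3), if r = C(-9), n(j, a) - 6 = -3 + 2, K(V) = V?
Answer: -480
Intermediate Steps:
c(L) = (5 + L)/(1 + L)
n(j, a) = 5 (n(j, a) = 6 + (-3 + 2) = 6 - 1 = 5)
C(R) = 0 (C(R) = R*((5 - 3)/(1 - 3)) + R = R*(2/(-2)) + R = R*(-1/2*2) + R = R*(-1) + R = -R + R = 0)
r = 0
(r - 96)*n(K(-2), -3) = (0 - 96)*5 = -96*5 = -480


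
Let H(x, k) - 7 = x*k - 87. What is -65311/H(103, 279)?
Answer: -65311/28657 ≈ -2.2791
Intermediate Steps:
H(x, k) = -80 + k*x (H(x, k) = 7 + (x*k - 87) = 7 + (k*x - 87) = 7 + (-87 + k*x) = -80 + k*x)
-65311/H(103, 279) = -65311/(-80 + 279*103) = -65311/(-80 + 28737) = -65311/28657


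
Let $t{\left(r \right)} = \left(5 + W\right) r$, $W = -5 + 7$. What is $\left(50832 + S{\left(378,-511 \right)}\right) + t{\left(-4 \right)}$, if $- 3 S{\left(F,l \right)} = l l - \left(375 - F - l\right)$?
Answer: $-36067$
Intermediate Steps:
$W = 2$
$t{\left(r \right)} = 7 r$ ($t{\left(r \right)} = \left(5 + 2\right) r = 7 r$)
$S{\left(F,l \right)} = 125 - \frac{F}{3} - \frac{l}{3} - \frac{l^{2}}{3}$ ($S{\left(F,l \right)} = - \frac{l l - \left(375 - F - l\right)}{3} = - \frac{l^{2} + \left(-375 + F + l\right)}{3} = - \frac{-375 + F + l + l^{2}}{3} = 125 - \frac{F}{3} - \frac{l}{3} - \frac{l^{2}}{3}$)
$\left(50832 + S{\left(378,-511 \right)}\right) + t{\left(-4 \right)} = \left(50832 - \left(- \frac{508}{3} + \frac{261121}{3}\right)\right) + 7 \left(-4\right) = \left(50832 + \left(125 - 126 + \frac{511}{3} - \frac{261121}{3}\right)\right) - 28 = \left(50832 - 86871\right) - 28 = -36039 - 28 = -36067$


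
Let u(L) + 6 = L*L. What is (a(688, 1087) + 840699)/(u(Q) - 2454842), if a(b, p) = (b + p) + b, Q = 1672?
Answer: 421581/170368 ≈ 2.4745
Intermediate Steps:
a(b, p) = p + 2*b
u(L) = -6 + L² (u(L) = -6 + L*L = -6 + L²)
(a(688, 1087) + 840699)/(u(Q) - 2454842) = ((1087 + 2*688) + 840699)/((-6 + 1672²) - 2454842) = ((1087 + 1376) + 840699)/((-6 + 2795584) - 2454842) = (2463 + 840699)/(2795578 - 2454842) = 843162/340736 = 843162*(1/340736) = 421581/170368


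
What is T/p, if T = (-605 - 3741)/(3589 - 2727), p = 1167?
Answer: -2173/502977 ≈ -0.0043203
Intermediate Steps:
T = -2173/431 (T = -4346/862 = -4346*1/862 = -2173/431 ≈ -5.0418)
T/p = -2173/431/1167 = -2173/431*1/1167 = -2173/502977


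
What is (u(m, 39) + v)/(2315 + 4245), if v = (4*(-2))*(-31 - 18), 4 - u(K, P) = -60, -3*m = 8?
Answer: 57/820 ≈ 0.069512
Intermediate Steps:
m = -8/3 (m = -1/3*8 = -8/3 ≈ -2.6667)
u(K, P) = 64 (u(K, P) = 4 - 1*(-60) = 4 + 60 = 64)
v = 392 (v = -8*(-49) = 392)
(u(m, 39) + v)/(2315 + 4245) = (64 + 392)/(2315 + 4245) = 456/6560 = 456*(1/6560) = 57/820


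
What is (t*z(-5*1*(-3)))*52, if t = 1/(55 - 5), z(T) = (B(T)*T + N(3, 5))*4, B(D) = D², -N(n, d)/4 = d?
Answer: 69784/5 ≈ 13957.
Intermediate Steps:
N(n, d) = -4*d
z(T) = -80 + 4*T³ (z(T) = (T²*T - 4*5)*4 = (T³ - 20)*4 = (-20 + T³)*4 = -80 + 4*T³)
t = 1/50 ≈ 0.020000
(t*z(-5*1*(-3)))*52 = ((-80 + 4*(-5*1*(-3))³)/50)*52 = ((-80 + 4*(-5*(-3))³)/50)*52 = ((-80 + 4*15³)/50)*52 = ((-80 + 4*3375)/50)*52 = ((-80 + 13500)/50)*52 = ((1/50)*13420)*52 = (1342/5)*52 = 69784/5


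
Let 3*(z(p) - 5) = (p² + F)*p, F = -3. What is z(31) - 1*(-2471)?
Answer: 37126/3 ≈ 12375.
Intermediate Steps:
z(p) = 5 + p*(-3 + p²)/3 (z(p) = 5 + ((p² - 3)*p)/3 = 5 + ((-3 + p²)*p)/3 = 5 + (p*(-3 + p²))/3 = 5 + p*(-3 + p²)/3)
z(31) - 1*(-2471) = (5 - 1*31 + (⅓)*31³) - 1*(-2471) = (5 - 31 + (⅓)*29791) + 2471 = (5 - 31 + 29791/3) + 2471 = 29713/3 + 2471 = 37126/3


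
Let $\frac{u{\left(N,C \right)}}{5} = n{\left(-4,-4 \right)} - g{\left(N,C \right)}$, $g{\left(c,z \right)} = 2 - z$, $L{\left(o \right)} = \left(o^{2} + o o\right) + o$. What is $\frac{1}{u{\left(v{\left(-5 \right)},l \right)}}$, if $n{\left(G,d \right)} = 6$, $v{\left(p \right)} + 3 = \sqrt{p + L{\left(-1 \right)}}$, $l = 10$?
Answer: $\frac{1}{70} \approx 0.014286$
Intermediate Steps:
$L{\left(o \right)} = o + 2 o^{2}$ ($L{\left(o \right)} = \left(o^{2} + o^{2}\right) + o = 2 o^{2} + o = o + 2 o^{2}$)
$v{\left(p \right)} = -3 + \sqrt{1 + p}$ ($v{\left(p \right)} = -3 + \sqrt{p - \left(1 + 2 \left(-1\right)\right)} = -3 + \sqrt{p - \left(1 - 2\right)} = -3 + \sqrt{p - -1} = -3 + \sqrt{p + 1} = -3 + \sqrt{1 + p}$)
$u{\left(N,C \right)} = 20 + 5 C$ ($u{\left(N,C \right)} = 5 \left(6 - \left(2 - C\right)\right) = 5 \left(6 + \left(-2 + C\right)\right) = 5 \left(4 + C\right) = 20 + 5 C$)
$\frac{1}{u{\left(v{\left(-5 \right)},l \right)}} = \frac{1}{20 + 5 \cdot 10} = \frac{1}{20 + 50} = \frac{1}{70}$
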